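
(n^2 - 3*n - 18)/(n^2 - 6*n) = (n + 3)/n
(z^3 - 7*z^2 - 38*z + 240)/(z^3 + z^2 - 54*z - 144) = (z - 5)/(z + 3)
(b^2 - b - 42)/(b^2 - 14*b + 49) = (b + 6)/(b - 7)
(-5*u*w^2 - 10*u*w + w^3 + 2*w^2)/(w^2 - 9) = w*(-5*u*w - 10*u + w^2 + 2*w)/(w^2 - 9)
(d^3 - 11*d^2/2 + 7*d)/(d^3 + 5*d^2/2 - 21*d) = (d - 2)/(d + 6)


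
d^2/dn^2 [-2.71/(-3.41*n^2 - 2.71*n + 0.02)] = (-63.024302*n^2 - 50.086762*n + 2.71*(6.82*n + 2.71)*(13.64*n + 5.42) + 0.369644)/(3.41*n^2 + 2.71*n - 0.02)^3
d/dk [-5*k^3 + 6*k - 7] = 6 - 15*k^2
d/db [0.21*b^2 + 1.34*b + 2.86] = 0.42*b + 1.34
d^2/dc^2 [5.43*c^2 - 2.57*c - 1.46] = 10.8600000000000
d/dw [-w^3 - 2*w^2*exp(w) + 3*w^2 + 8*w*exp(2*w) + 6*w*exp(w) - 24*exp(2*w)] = -2*w^2*exp(w) - 3*w^2 + 16*w*exp(2*w) + 2*w*exp(w) + 6*w - 40*exp(2*w) + 6*exp(w)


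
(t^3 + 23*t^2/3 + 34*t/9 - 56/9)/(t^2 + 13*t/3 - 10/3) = (3*t^2 + 25*t + 28)/(3*(t + 5))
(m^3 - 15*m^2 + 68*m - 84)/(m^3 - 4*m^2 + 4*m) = (m^2 - 13*m + 42)/(m*(m - 2))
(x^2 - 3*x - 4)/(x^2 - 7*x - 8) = (x - 4)/(x - 8)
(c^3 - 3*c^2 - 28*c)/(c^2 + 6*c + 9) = c*(c^2 - 3*c - 28)/(c^2 + 6*c + 9)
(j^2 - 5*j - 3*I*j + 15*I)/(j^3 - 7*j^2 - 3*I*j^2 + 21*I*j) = (j - 5)/(j*(j - 7))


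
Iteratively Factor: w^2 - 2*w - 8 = (w + 2)*(w - 4)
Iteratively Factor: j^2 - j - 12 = (j + 3)*(j - 4)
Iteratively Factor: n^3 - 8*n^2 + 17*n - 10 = (n - 1)*(n^2 - 7*n + 10) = (n - 2)*(n - 1)*(n - 5)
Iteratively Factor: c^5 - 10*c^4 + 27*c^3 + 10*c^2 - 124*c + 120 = (c - 2)*(c^4 - 8*c^3 + 11*c^2 + 32*c - 60) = (c - 3)*(c - 2)*(c^3 - 5*c^2 - 4*c + 20) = (c - 3)*(c - 2)^2*(c^2 - 3*c - 10) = (c - 5)*(c - 3)*(c - 2)^2*(c + 2)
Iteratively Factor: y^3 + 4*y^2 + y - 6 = (y + 2)*(y^2 + 2*y - 3) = (y + 2)*(y + 3)*(y - 1)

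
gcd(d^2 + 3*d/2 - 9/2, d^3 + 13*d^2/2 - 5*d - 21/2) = d - 3/2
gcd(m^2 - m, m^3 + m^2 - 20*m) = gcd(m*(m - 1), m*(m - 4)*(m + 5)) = m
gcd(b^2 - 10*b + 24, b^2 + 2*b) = 1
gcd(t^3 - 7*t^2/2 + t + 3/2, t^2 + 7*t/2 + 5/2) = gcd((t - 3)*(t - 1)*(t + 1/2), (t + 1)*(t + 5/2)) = 1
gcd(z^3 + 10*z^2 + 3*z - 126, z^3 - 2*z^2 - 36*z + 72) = z + 6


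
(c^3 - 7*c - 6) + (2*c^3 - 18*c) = 3*c^3 - 25*c - 6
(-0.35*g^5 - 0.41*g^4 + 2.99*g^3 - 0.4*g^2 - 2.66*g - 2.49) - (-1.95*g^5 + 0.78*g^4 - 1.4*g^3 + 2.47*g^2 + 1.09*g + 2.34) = 1.6*g^5 - 1.19*g^4 + 4.39*g^3 - 2.87*g^2 - 3.75*g - 4.83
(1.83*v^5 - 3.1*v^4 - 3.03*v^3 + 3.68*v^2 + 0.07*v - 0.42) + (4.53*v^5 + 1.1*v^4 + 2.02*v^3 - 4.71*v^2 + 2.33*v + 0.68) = 6.36*v^5 - 2.0*v^4 - 1.01*v^3 - 1.03*v^2 + 2.4*v + 0.26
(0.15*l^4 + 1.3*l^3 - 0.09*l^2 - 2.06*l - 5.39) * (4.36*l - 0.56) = 0.654*l^5 + 5.584*l^4 - 1.1204*l^3 - 8.9312*l^2 - 22.3468*l + 3.0184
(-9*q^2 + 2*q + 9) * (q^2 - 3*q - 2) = -9*q^4 + 29*q^3 + 21*q^2 - 31*q - 18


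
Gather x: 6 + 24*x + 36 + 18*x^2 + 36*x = 18*x^2 + 60*x + 42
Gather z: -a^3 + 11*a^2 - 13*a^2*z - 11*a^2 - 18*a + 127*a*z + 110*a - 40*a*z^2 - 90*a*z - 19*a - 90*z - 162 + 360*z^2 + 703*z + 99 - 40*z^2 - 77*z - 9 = -a^3 + 73*a + z^2*(320 - 40*a) + z*(-13*a^2 + 37*a + 536) - 72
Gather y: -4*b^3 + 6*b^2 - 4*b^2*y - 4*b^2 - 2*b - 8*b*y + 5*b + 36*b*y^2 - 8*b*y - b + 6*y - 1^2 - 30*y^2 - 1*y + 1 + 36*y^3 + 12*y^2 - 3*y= -4*b^3 + 2*b^2 + 2*b + 36*y^3 + y^2*(36*b - 18) + y*(-4*b^2 - 16*b + 2)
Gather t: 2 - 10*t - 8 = -10*t - 6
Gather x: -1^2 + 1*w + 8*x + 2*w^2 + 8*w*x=2*w^2 + w + x*(8*w + 8) - 1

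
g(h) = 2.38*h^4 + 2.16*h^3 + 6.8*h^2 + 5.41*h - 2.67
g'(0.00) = 5.41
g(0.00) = -2.67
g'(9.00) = 7592.77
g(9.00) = 17786.64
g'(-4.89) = -1019.32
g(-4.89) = 1241.76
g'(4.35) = 970.81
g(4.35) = 1179.52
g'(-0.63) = -2.97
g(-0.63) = -3.54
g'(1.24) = 50.39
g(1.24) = 24.24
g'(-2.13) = -86.16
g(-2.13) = 44.77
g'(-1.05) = -12.75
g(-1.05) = -0.46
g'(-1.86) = -58.73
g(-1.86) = 25.38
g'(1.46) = 68.71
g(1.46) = 37.26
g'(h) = 9.52*h^3 + 6.48*h^2 + 13.6*h + 5.41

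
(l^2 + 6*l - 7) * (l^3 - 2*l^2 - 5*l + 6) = l^5 + 4*l^4 - 24*l^3 - 10*l^2 + 71*l - 42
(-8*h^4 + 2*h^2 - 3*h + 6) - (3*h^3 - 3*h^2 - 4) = -8*h^4 - 3*h^3 + 5*h^2 - 3*h + 10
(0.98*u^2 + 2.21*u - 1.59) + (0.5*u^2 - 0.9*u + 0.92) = 1.48*u^2 + 1.31*u - 0.67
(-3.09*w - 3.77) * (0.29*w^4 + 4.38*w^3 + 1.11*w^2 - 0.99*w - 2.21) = -0.8961*w^5 - 14.6275*w^4 - 19.9425*w^3 - 1.1256*w^2 + 10.5612*w + 8.3317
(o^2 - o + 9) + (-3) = o^2 - o + 6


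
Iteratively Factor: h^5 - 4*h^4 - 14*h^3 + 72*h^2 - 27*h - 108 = (h + 4)*(h^4 - 8*h^3 + 18*h^2 - 27) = (h - 3)*(h + 4)*(h^3 - 5*h^2 + 3*h + 9) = (h - 3)^2*(h + 4)*(h^2 - 2*h - 3) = (h - 3)^3*(h + 4)*(h + 1)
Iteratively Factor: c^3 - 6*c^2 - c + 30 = (c - 5)*(c^2 - c - 6) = (c - 5)*(c - 3)*(c + 2)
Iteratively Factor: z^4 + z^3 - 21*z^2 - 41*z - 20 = (z + 1)*(z^3 - 21*z - 20) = (z - 5)*(z + 1)*(z^2 + 5*z + 4) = (z - 5)*(z + 1)^2*(z + 4)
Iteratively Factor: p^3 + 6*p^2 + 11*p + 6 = (p + 2)*(p^2 + 4*p + 3) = (p + 1)*(p + 2)*(p + 3)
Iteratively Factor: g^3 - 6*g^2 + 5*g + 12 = (g - 4)*(g^2 - 2*g - 3) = (g - 4)*(g + 1)*(g - 3)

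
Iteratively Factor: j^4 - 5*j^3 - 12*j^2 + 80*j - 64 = (j - 4)*(j^3 - j^2 - 16*j + 16) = (j - 4)^2*(j^2 + 3*j - 4) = (j - 4)^2*(j - 1)*(j + 4)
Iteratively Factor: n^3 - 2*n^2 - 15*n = (n)*(n^2 - 2*n - 15) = n*(n - 5)*(n + 3)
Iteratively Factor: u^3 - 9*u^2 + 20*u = (u)*(u^2 - 9*u + 20) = u*(u - 5)*(u - 4)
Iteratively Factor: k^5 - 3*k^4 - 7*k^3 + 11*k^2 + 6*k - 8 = (k - 1)*(k^4 - 2*k^3 - 9*k^2 + 2*k + 8) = (k - 1)*(k + 2)*(k^3 - 4*k^2 - k + 4) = (k - 4)*(k - 1)*(k + 2)*(k^2 - 1) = (k - 4)*(k - 1)*(k + 1)*(k + 2)*(k - 1)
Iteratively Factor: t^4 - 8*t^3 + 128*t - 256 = (t + 4)*(t^3 - 12*t^2 + 48*t - 64) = (t - 4)*(t + 4)*(t^2 - 8*t + 16) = (t - 4)^2*(t + 4)*(t - 4)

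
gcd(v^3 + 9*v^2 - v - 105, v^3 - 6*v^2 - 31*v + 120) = v^2 + 2*v - 15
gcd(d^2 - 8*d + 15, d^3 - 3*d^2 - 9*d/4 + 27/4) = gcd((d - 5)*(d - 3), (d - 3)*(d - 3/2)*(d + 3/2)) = d - 3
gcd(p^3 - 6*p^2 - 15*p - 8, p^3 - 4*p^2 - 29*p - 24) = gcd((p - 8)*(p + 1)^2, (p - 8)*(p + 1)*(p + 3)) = p^2 - 7*p - 8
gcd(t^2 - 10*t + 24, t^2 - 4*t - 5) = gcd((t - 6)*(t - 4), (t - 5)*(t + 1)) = 1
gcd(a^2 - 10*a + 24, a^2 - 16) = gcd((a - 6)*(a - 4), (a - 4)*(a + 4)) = a - 4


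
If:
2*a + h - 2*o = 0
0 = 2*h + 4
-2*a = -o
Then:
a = -1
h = -2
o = -2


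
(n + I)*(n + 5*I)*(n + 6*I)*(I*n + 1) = I*n^4 - 11*n^3 - 29*I*n^2 - 11*n - 30*I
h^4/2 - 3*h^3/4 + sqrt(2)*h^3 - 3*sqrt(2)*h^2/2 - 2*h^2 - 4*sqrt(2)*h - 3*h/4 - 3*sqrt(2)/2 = (h/2 + 1/2)*(h - 3)*(h + 1/2)*(h + 2*sqrt(2))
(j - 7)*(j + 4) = j^2 - 3*j - 28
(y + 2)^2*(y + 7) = y^3 + 11*y^2 + 32*y + 28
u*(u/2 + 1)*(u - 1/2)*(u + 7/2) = u^4/2 + 5*u^3/2 + 17*u^2/8 - 7*u/4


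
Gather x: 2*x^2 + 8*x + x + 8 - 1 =2*x^2 + 9*x + 7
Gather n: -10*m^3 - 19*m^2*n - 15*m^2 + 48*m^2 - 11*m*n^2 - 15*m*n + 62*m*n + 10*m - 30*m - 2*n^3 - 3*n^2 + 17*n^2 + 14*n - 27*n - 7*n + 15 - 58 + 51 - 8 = -10*m^3 + 33*m^2 - 20*m - 2*n^3 + n^2*(14 - 11*m) + n*(-19*m^2 + 47*m - 20)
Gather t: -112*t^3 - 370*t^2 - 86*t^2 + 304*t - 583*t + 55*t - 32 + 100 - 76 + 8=-112*t^3 - 456*t^2 - 224*t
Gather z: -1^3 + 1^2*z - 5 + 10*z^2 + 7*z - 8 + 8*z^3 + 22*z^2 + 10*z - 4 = 8*z^3 + 32*z^2 + 18*z - 18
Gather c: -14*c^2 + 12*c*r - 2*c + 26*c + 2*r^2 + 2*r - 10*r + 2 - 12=-14*c^2 + c*(12*r + 24) + 2*r^2 - 8*r - 10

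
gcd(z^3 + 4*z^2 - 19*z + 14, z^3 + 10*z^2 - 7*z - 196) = z + 7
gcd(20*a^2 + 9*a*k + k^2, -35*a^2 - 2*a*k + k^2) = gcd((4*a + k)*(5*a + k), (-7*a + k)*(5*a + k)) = 5*a + k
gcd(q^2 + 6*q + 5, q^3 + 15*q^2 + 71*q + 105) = q + 5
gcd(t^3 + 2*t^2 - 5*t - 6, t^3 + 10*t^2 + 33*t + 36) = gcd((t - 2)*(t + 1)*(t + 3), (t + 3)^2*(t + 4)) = t + 3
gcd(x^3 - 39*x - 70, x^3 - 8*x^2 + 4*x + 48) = x + 2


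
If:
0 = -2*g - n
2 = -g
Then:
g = -2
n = 4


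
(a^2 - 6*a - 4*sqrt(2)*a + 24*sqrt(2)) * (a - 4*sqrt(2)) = a^3 - 8*sqrt(2)*a^2 - 6*a^2 + 32*a + 48*sqrt(2)*a - 192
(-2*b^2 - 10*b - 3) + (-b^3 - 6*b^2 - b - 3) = -b^3 - 8*b^2 - 11*b - 6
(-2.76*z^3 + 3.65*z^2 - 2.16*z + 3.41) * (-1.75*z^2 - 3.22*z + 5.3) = 4.83*z^5 + 2.4997*z^4 - 22.601*z^3 + 20.3327*z^2 - 22.4282*z + 18.073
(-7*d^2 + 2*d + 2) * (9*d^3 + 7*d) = -63*d^5 + 18*d^4 - 31*d^3 + 14*d^2 + 14*d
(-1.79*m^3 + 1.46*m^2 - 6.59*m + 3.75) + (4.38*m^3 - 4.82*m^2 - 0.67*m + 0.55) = 2.59*m^3 - 3.36*m^2 - 7.26*m + 4.3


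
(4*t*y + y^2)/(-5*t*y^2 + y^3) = (4*t + y)/(y*(-5*t + y))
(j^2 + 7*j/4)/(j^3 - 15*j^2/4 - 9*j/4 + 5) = j*(4*j + 7)/(4*j^3 - 15*j^2 - 9*j + 20)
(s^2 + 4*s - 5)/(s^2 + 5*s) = (s - 1)/s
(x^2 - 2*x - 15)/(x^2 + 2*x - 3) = (x - 5)/(x - 1)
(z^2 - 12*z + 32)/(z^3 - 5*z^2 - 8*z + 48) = (z - 8)/(z^2 - z - 12)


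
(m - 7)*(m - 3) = m^2 - 10*m + 21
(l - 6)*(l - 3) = l^2 - 9*l + 18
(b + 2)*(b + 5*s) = b^2 + 5*b*s + 2*b + 10*s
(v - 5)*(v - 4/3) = v^2 - 19*v/3 + 20/3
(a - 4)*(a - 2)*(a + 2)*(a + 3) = a^4 - a^3 - 16*a^2 + 4*a + 48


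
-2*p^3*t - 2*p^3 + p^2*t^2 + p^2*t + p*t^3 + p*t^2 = (-p + t)*(2*p + t)*(p*t + p)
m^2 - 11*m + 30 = (m - 6)*(m - 5)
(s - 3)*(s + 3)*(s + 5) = s^3 + 5*s^2 - 9*s - 45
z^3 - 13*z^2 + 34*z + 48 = (z - 8)*(z - 6)*(z + 1)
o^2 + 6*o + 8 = (o + 2)*(o + 4)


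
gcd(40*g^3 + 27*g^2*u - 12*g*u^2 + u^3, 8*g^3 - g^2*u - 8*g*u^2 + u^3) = -8*g^2 - 7*g*u + u^2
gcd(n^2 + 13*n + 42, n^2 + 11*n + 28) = n + 7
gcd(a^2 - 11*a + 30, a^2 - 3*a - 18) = a - 6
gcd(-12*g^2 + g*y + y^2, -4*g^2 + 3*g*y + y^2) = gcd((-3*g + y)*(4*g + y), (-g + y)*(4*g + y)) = 4*g + y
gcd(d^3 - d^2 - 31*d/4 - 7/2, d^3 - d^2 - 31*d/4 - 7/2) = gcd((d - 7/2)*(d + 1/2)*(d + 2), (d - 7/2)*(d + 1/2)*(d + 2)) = d^3 - d^2 - 31*d/4 - 7/2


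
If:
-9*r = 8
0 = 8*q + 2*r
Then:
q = 2/9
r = -8/9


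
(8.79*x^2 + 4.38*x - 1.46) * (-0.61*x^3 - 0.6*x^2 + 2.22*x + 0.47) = -5.3619*x^5 - 7.9458*x^4 + 17.7764*x^3 + 14.7309*x^2 - 1.1826*x - 0.6862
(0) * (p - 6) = 0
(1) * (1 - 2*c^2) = 1 - 2*c^2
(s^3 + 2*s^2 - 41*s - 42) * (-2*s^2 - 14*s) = -2*s^5 - 18*s^4 + 54*s^3 + 658*s^2 + 588*s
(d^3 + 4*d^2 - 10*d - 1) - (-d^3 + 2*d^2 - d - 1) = 2*d^3 + 2*d^2 - 9*d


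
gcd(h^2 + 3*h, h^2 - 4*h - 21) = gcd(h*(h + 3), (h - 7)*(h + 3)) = h + 3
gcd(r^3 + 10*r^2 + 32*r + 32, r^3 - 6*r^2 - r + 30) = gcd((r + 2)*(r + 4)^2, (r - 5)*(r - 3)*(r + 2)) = r + 2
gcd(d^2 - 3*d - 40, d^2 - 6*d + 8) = 1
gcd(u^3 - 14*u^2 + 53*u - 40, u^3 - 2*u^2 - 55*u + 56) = u^2 - 9*u + 8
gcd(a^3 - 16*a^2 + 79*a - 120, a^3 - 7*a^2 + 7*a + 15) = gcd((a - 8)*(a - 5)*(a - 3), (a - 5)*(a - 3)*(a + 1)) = a^2 - 8*a + 15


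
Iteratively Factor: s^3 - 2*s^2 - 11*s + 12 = (s + 3)*(s^2 - 5*s + 4) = (s - 1)*(s + 3)*(s - 4)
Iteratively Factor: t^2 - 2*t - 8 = (t + 2)*(t - 4)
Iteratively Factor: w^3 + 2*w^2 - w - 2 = (w + 1)*(w^2 + w - 2) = (w + 1)*(w + 2)*(w - 1)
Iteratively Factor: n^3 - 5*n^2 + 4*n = (n)*(n^2 - 5*n + 4) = n*(n - 1)*(n - 4)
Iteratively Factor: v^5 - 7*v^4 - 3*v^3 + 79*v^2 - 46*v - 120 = (v + 1)*(v^4 - 8*v^3 + 5*v^2 + 74*v - 120) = (v + 1)*(v + 3)*(v^3 - 11*v^2 + 38*v - 40) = (v - 5)*(v + 1)*(v + 3)*(v^2 - 6*v + 8) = (v - 5)*(v - 4)*(v + 1)*(v + 3)*(v - 2)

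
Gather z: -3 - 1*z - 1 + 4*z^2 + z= 4*z^2 - 4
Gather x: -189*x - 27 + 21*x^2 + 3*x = 21*x^2 - 186*x - 27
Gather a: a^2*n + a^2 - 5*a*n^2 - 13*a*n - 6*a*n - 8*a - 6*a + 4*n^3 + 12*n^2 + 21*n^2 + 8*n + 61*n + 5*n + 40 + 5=a^2*(n + 1) + a*(-5*n^2 - 19*n - 14) + 4*n^3 + 33*n^2 + 74*n + 45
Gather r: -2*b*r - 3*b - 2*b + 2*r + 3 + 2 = -5*b + r*(2 - 2*b) + 5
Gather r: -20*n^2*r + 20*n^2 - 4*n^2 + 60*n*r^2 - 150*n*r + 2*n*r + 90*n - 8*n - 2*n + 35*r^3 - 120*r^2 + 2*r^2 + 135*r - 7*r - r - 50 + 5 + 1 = 16*n^2 + 80*n + 35*r^3 + r^2*(60*n - 118) + r*(-20*n^2 - 148*n + 127) - 44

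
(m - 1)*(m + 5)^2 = m^3 + 9*m^2 + 15*m - 25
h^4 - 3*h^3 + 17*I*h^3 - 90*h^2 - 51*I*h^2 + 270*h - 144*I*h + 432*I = (h - 3)*(h + 3*I)*(h + 6*I)*(h + 8*I)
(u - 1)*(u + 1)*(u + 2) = u^3 + 2*u^2 - u - 2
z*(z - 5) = z^2 - 5*z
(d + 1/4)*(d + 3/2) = d^2 + 7*d/4 + 3/8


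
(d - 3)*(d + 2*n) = d^2 + 2*d*n - 3*d - 6*n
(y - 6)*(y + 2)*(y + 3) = y^3 - y^2 - 24*y - 36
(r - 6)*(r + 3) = r^2 - 3*r - 18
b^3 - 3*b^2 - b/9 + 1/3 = (b - 3)*(b - 1/3)*(b + 1/3)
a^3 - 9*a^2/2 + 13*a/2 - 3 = (a - 2)*(a - 3/2)*(a - 1)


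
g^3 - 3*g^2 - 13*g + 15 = (g - 5)*(g - 1)*(g + 3)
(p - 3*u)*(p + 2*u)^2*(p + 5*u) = p^4 + 6*p^3*u - 3*p^2*u^2 - 52*p*u^3 - 60*u^4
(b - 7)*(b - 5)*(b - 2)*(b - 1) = b^4 - 15*b^3 + 73*b^2 - 129*b + 70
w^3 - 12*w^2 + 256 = (w - 8)^2*(w + 4)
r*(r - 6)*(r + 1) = r^3 - 5*r^2 - 6*r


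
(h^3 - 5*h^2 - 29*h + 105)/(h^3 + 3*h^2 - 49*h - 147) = (h^2 + 2*h - 15)/(h^2 + 10*h + 21)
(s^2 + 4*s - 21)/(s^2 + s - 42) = (s - 3)/(s - 6)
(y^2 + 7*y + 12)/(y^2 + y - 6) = (y + 4)/(y - 2)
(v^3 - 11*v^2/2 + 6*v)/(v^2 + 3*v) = (v^2 - 11*v/2 + 6)/(v + 3)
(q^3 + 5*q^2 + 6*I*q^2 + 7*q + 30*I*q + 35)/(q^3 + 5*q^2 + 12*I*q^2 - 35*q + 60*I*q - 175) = (q - I)/(q + 5*I)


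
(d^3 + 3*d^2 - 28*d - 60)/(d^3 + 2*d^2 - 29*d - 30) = (d + 2)/(d + 1)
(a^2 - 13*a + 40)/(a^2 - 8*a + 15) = (a - 8)/(a - 3)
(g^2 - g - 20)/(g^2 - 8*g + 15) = (g + 4)/(g - 3)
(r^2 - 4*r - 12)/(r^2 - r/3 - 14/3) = 3*(r - 6)/(3*r - 7)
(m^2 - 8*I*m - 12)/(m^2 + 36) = (m - 2*I)/(m + 6*I)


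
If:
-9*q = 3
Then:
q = -1/3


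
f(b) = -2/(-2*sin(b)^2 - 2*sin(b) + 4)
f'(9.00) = 0.83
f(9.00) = -0.71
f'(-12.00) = -1.27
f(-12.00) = -0.85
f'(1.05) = -9.42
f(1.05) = -2.63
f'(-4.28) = 16.47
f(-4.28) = -3.74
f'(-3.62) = 0.97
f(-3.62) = -0.75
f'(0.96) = -5.82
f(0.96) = -1.96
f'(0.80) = -2.88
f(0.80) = -1.30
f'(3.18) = 0.22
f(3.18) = -0.49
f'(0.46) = -0.92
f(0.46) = -0.74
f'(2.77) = 0.71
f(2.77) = -0.66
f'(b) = -2*(4*sin(b)*cos(b) + 2*cos(b))/(-2*sin(b)^2 - 2*sin(b) + 4)^2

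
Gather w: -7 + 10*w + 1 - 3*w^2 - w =-3*w^2 + 9*w - 6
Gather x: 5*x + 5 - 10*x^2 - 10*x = -10*x^2 - 5*x + 5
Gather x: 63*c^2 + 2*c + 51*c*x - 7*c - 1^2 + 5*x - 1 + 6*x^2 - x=63*c^2 - 5*c + 6*x^2 + x*(51*c + 4) - 2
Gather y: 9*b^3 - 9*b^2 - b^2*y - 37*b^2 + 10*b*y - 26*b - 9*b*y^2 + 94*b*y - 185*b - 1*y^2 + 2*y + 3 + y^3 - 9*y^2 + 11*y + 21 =9*b^3 - 46*b^2 - 211*b + y^3 + y^2*(-9*b - 10) + y*(-b^2 + 104*b + 13) + 24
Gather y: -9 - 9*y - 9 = -9*y - 18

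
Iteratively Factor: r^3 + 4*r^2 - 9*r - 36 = (r - 3)*(r^2 + 7*r + 12) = (r - 3)*(r + 4)*(r + 3)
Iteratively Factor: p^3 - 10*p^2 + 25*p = (p - 5)*(p^2 - 5*p) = (p - 5)^2*(p)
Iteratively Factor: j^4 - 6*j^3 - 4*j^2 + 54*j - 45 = (j + 3)*(j^3 - 9*j^2 + 23*j - 15) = (j - 5)*(j + 3)*(j^2 - 4*j + 3) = (j - 5)*(j - 3)*(j + 3)*(j - 1)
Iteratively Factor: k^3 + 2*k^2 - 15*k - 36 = (k - 4)*(k^2 + 6*k + 9) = (k - 4)*(k + 3)*(k + 3)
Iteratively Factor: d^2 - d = (d)*(d - 1)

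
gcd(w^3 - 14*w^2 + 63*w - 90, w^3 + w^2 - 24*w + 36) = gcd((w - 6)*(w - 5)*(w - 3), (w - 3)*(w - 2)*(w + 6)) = w - 3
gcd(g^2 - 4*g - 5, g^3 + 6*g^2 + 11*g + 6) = g + 1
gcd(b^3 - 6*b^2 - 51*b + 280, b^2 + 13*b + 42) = b + 7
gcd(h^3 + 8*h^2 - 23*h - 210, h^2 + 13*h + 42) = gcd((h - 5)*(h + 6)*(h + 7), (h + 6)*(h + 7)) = h^2 + 13*h + 42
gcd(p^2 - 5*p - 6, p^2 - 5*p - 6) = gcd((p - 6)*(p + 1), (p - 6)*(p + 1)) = p^2 - 5*p - 6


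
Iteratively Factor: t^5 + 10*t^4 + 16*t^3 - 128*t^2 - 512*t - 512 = (t + 2)*(t^4 + 8*t^3 - 128*t - 256) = (t + 2)*(t + 4)*(t^3 + 4*t^2 - 16*t - 64) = (t - 4)*(t + 2)*(t + 4)*(t^2 + 8*t + 16) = (t - 4)*(t + 2)*(t + 4)^2*(t + 4)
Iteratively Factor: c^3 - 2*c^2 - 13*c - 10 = (c + 2)*(c^2 - 4*c - 5) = (c + 1)*(c + 2)*(c - 5)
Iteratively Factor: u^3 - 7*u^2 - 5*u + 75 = (u - 5)*(u^2 - 2*u - 15) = (u - 5)*(u + 3)*(u - 5)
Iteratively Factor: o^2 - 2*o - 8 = (o + 2)*(o - 4)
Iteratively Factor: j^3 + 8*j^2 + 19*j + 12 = (j + 4)*(j^2 + 4*j + 3) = (j + 3)*(j + 4)*(j + 1)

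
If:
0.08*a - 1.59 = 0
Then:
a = 19.88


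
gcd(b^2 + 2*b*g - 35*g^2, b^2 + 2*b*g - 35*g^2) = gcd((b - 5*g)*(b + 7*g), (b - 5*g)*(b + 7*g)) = b^2 + 2*b*g - 35*g^2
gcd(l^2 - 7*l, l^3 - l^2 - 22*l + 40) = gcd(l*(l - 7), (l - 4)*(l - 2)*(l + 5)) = 1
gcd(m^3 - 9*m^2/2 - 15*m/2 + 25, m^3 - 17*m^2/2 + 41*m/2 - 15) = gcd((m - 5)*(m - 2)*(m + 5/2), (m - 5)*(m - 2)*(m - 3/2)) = m^2 - 7*m + 10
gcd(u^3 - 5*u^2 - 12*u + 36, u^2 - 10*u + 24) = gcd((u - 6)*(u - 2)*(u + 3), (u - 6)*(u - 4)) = u - 6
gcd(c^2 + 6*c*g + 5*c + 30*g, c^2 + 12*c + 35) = c + 5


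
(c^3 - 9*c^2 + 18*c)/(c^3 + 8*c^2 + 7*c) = (c^2 - 9*c + 18)/(c^2 + 8*c + 7)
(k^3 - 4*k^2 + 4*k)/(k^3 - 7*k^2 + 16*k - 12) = k/(k - 3)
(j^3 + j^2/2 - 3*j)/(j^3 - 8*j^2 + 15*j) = (j^2 + j/2 - 3)/(j^2 - 8*j + 15)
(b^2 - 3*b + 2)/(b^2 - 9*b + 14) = (b - 1)/(b - 7)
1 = 1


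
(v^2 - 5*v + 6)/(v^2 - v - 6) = (v - 2)/(v + 2)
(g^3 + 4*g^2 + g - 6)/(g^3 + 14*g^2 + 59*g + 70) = (g^2 + 2*g - 3)/(g^2 + 12*g + 35)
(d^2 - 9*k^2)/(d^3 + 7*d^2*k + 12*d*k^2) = (d - 3*k)/(d*(d + 4*k))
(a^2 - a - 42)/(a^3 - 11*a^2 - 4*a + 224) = (a + 6)/(a^2 - 4*a - 32)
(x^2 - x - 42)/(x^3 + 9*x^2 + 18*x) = (x - 7)/(x*(x + 3))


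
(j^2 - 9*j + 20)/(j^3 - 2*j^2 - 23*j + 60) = (j - 5)/(j^2 + 2*j - 15)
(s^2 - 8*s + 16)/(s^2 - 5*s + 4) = (s - 4)/(s - 1)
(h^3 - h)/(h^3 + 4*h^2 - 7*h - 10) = h*(h - 1)/(h^2 + 3*h - 10)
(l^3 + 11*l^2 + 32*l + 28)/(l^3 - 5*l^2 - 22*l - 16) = (l^2 + 9*l + 14)/(l^2 - 7*l - 8)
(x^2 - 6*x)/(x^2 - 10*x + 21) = x*(x - 6)/(x^2 - 10*x + 21)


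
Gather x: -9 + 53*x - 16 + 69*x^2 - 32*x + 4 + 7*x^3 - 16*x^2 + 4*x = 7*x^3 + 53*x^2 + 25*x - 21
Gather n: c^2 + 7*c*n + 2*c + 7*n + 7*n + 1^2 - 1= c^2 + 2*c + n*(7*c + 14)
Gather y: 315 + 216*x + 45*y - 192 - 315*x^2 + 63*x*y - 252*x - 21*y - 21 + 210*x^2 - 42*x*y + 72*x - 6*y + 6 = -105*x^2 + 36*x + y*(21*x + 18) + 108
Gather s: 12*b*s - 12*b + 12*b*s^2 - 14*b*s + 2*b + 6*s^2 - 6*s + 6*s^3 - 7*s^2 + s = -10*b + 6*s^3 + s^2*(12*b - 1) + s*(-2*b - 5)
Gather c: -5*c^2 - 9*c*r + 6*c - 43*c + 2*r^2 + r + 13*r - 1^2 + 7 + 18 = -5*c^2 + c*(-9*r - 37) + 2*r^2 + 14*r + 24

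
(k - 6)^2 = k^2 - 12*k + 36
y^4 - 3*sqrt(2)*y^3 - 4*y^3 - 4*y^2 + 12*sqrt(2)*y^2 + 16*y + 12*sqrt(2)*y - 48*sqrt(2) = (y - 4)*(y - 2)*(y + 2)*(y - 3*sqrt(2))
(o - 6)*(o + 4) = o^2 - 2*o - 24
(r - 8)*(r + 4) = r^2 - 4*r - 32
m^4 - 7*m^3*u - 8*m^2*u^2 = m^2*(m - 8*u)*(m + u)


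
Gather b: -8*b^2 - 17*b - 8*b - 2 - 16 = -8*b^2 - 25*b - 18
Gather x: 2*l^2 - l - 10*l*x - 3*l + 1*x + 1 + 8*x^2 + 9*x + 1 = 2*l^2 - 4*l + 8*x^2 + x*(10 - 10*l) + 2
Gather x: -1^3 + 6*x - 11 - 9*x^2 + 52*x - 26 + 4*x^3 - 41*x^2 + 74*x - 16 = 4*x^3 - 50*x^2 + 132*x - 54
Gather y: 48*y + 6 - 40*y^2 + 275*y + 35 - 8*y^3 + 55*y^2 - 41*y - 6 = -8*y^3 + 15*y^2 + 282*y + 35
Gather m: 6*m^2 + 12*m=6*m^2 + 12*m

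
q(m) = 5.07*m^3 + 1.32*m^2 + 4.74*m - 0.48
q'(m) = 15.21*m^2 + 2.64*m + 4.74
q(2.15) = 66.20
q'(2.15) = 80.72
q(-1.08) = -10.45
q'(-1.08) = 19.63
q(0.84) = 7.44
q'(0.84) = 17.69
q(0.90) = 8.55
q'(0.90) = 19.44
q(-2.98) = -137.05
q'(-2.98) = 131.94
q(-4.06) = -337.27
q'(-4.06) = 244.74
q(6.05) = 1199.24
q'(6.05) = 577.44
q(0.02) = -0.38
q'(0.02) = 4.80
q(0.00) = -0.48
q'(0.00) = 4.74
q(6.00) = 1170.60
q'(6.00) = 568.14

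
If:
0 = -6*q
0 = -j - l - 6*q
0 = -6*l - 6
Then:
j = 1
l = -1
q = 0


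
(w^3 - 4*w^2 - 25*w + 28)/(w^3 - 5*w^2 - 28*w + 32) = (w - 7)/(w - 8)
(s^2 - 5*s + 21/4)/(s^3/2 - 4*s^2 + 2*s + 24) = (4*s^2 - 20*s + 21)/(2*(s^3 - 8*s^2 + 4*s + 48))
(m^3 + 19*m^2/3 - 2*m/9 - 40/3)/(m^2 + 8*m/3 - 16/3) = (m^2 + 23*m/3 + 10)/(m + 4)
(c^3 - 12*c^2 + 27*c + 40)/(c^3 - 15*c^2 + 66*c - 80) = (c + 1)/(c - 2)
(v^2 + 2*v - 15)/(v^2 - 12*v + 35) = (v^2 + 2*v - 15)/(v^2 - 12*v + 35)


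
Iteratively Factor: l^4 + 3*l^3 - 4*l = (l + 2)*(l^3 + l^2 - 2*l) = (l + 2)^2*(l^2 - l) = l*(l + 2)^2*(l - 1)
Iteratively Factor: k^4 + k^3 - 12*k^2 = (k - 3)*(k^3 + 4*k^2) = k*(k - 3)*(k^2 + 4*k) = k^2*(k - 3)*(k + 4)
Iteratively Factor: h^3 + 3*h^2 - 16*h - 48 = (h + 4)*(h^2 - h - 12) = (h - 4)*(h + 4)*(h + 3)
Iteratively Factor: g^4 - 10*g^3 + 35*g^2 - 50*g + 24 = (g - 3)*(g^3 - 7*g^2 + 14*g - 8) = (g - 3)*(g - 1)*(g^2 - 6*g + 8) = (g - 4)*(g - 3)*(g - 1)*(g - 2)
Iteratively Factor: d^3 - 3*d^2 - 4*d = (d)*(d^2 - 3*d - 4) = d*(d - 4)*(d + 1)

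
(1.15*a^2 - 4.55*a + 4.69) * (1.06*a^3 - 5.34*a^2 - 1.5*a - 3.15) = 1.219*a^5 - 10.964*a^4 + 27.5434*a^3 - 21.8421*a^2 + 7.2975*a - 14.7735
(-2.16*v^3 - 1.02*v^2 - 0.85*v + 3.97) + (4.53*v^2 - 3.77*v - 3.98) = -2.16*v^3 + 3.51*v^2 - 4.62*v - 0.00999999999999979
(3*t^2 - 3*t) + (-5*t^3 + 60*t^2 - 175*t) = -5*t^3 + 63*t^2 - 178*t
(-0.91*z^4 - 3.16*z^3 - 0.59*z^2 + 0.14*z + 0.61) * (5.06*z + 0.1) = -4.6046*z^5 - 16.0806*z^4 - 3.3014*z^3 + 0.6494*z^2 + 3.1006*z + 0.061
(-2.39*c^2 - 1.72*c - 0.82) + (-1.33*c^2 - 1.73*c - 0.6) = -3.72*c^2 - 3.45*c - 1.42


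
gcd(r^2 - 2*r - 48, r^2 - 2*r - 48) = r^2 - 2*r - 48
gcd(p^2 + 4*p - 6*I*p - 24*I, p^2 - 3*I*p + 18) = p - 6*I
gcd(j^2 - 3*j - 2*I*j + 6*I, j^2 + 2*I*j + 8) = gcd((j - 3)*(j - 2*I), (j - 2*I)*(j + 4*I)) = j - 2*I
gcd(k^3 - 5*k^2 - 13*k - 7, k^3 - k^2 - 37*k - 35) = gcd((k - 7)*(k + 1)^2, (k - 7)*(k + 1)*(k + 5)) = k^2 - 6*k - 7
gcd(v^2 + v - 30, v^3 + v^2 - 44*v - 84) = v + 6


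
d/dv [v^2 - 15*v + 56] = 2*v - 15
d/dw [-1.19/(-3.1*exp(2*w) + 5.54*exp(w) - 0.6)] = (6.5926 - 7.378*exp(w))*exp(w)/(3.1*exp(2*w) - 5.54*exp(w) + 0.6)^2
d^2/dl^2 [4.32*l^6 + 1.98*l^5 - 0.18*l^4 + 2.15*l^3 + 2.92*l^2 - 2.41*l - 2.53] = 129.6*l^4 + 39.6*l^3 - 2.16*l^2 + 12.9*l + 5.84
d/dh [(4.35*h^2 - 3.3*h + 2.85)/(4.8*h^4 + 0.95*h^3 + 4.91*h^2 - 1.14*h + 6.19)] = (-41.76*h^5 + 43.3875*h^4 - 48.45*h^3 + 3.1215*h^2 + 25.866*h - 17.178)/(23.04*h^8 + 9.12*h^7 + 48.0385*h^6 - 1.615*h^5 + 81.3661*h^4 + 0.566200000000002*h^3 + 62.0854*h^2 - 14.1132*h + 38.3161)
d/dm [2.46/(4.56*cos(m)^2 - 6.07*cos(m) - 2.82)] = (22.4352*cos(m) - 14.9322)*sin(m)/(-4.56*cos(m)^2 + 6.07*cos(m) + 2.82)^2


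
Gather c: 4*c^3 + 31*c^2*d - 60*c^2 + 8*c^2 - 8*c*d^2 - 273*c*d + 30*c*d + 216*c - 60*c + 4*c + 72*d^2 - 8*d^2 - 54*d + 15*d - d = 4*c^3 + c^2*(31*d - 52) + c*(-8*d^2 - 243*d + 160) + 64*d^2 - 40*d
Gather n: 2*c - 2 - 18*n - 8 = 2*c - 18*n - 10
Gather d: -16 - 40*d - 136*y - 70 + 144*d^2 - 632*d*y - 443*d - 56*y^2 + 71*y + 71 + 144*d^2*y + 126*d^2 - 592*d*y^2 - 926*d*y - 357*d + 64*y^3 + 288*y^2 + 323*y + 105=d^2*(144*y + 270) + d*(-592*y^2 - 1558*y - 840) + 64*y^3 + 232*y^2 + 258*y + 90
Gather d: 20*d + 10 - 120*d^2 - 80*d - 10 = -120*d^2 - 60*d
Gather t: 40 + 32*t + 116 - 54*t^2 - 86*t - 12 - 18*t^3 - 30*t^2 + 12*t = -18*t^3 - 84*t^2 - 42*t + 144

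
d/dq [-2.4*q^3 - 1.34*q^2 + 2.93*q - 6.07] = -7.2*q^2 - 2.68*q + 2.93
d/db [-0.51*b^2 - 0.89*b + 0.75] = -1.02*b - 0.89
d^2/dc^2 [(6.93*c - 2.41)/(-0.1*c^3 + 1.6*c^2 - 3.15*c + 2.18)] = (-0.4158*c^5 + 6.942*c^4 - 37.2853*c^3 + 23.44362*c^2 + 75.30492*c - 64.16233)/(0.001*c^9 - 0.048*c^8 + 0.8625*c^7 - 7.1854*c^6 + 29.26155*c^5 - 68.4906*c^4 + 98.604795*c^3 - 87.70467*c^2 + 44.91018*c - 10.360232)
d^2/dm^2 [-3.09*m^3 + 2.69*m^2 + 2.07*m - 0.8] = 5.38 - 18.54*m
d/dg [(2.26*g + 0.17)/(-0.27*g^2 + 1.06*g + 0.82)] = (0.6102*g^2 + 0.0918000000000001*g + 1.673)/(0.0729*g^4 - 0.5724*g^3 + 0.6808*g^2 + 1.7384*g + 0.6724)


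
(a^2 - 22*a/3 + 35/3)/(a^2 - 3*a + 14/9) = 3*(a - 5)/(3*a - 2)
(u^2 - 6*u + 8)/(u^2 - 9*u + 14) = (u - 4)/(u - 7)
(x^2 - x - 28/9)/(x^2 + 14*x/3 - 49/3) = (x + 4/3)/(x + 7)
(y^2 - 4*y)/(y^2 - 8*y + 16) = y/(y - 4)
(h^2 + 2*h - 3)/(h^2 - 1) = (h + 3)/(h + 1)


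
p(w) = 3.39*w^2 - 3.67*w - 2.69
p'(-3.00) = -24.01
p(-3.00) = 38.83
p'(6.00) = 37.01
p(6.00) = 97.33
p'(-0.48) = -6.92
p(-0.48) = -0.15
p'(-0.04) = -3.94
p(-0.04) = -2.54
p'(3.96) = 23.18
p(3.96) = 35.94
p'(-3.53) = -27.60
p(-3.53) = 52.51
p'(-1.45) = -13.50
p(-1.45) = 9.76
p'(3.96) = 23.18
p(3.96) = 35.94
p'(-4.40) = -33.50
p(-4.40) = 79.09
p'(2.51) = 13.35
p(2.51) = 9.46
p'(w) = 6.78*w - 3.67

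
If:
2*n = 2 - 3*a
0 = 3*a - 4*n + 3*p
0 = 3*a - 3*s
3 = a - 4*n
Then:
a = 1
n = -1/2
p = -5/3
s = 1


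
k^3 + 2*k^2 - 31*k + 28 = (k - 4)*(k - 1)*(k + 7)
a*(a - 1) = a^2 - a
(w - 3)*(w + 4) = w^2 + w - 12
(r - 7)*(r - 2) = r^2 - 9*r + 14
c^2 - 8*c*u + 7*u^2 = (c - 7*u)*(c - u)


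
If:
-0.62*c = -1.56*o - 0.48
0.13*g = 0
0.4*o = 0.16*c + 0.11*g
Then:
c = -120.00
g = 0.00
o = -48.00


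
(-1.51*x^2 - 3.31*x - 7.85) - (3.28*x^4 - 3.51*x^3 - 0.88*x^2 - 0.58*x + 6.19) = -3.28*x^4 + 3.51*x^3 - 0.63*x^2 - 2.73*x - 14.04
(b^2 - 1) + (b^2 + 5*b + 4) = 2*b^2 + 5*b + 3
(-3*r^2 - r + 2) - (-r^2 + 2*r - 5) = -2*r^2 - 3*r + 7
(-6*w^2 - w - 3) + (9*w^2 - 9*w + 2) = 3*w^2 - 10*w - 1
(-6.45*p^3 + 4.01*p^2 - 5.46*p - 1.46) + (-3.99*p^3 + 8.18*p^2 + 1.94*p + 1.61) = -10.44*p^3 + 12.19*p^2 - 3.52*p + 0.15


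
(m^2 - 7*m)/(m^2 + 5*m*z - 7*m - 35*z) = m/(m + 5*z)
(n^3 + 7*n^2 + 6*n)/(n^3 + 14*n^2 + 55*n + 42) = n/(n + 7)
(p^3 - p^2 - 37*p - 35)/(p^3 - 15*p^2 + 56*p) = (p^2 + 6*p + 5)/(p*(p - 8))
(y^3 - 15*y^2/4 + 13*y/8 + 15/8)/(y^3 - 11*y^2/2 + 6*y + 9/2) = (y - 5/4)/(y - 3)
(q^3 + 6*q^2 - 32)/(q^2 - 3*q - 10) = (-q^3 - 6*q^2 + 32)/(-q^2 + 3*q + 10)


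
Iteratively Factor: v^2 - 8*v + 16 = (v - 4)*(v - 4)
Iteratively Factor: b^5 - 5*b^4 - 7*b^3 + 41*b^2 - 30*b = (b)*(b^4 - 5*b^3 - 7*b^2 + 41*b - 30) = b*(b - 5)*(b^3 - 7*b + 6) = b*(b - 5)*(b - 1)*(b^2 + b - 6) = b*(b - 5)*(b - 2)*(b - 1)*(b + 3)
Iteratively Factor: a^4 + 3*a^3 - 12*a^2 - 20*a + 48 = (a + 3)*(a^3 - 12*a + 16) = (a - 2)*(a + 3)*(a^2 + 2*a - 8) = (a - 2)^2*(a + 3)*(a + 4)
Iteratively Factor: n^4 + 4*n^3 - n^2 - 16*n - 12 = (n + 2)*(n^3 + 2*n^2 - 5*n - 6) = (n - 2)*(n + 2)*(n^2 + 4*n + 3) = (n - 2)*(n + 1)*(n + 2)*(n + 3)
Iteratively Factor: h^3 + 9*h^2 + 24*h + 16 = (h + 4)*(h^2 + 5*h + 4) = (h + 1)*(h + 4)*(h + 4)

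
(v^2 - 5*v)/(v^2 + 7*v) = (v - 5)/(v + 7)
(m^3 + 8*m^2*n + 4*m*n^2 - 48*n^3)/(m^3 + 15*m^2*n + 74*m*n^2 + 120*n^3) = (m - 2*n)/(m + 5*n)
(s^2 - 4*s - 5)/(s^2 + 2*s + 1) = (s - 5)/(s + 1)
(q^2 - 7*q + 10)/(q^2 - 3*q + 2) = (q - 5)/(q - 1)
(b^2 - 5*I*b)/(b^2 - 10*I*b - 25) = b/(b - 5*I)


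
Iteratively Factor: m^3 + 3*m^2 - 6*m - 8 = (m + 1)*(m^2 + 2*m - 8) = (m - 2)*(m + 1)*(m + 4)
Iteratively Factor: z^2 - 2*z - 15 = (z + 3)*(z - 5)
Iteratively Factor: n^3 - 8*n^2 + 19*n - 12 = (n - 4)*(n^2 - 4*n + 3) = (n - 4)*(n - 1)*(n - 3)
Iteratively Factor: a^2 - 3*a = (a - 3)*(a)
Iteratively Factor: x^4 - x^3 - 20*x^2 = (x)*(x^3 - x^2 - 20*x) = x*(x + 4)*(x^2 - 5*x) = x^2*(x + 4)*(x - 5)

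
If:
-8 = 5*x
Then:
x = -8/5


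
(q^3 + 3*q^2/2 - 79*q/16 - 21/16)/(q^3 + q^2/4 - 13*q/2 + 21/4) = (q + 1/4)/(q - 1)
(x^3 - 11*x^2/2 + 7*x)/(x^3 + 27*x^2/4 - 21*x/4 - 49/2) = 2*x*(2*x - 7)/(4*x^2 + 35*x + 49)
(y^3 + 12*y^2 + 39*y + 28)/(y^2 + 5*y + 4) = y + 7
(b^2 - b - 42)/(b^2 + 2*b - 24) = (b - 7)/(b - 4)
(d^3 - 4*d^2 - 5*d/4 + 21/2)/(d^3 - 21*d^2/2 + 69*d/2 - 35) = (d + 3/2)/(d - 5)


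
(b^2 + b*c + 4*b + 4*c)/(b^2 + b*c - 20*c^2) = (b^2 + b*c + 4*b + 4*c)/(b^2 + b*c - 20*c^2)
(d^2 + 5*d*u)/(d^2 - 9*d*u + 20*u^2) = d*(d + 5*u)/(d^2 - 9*d*u + 20*u^2)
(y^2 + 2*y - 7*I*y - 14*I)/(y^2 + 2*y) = (y - 7*I)/y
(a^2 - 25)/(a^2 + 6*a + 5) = (a - 5)/(a + 1)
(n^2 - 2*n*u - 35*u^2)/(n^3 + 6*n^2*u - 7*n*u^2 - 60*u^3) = (-n + 7*u)/(-n^2 - n*u + 12*u^2)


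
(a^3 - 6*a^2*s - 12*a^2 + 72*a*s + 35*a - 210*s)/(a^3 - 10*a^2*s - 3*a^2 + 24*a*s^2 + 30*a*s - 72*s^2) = (-a^2 + 12*a - 35)/(-a^2 + 4*a*s + 3*a - 12*s)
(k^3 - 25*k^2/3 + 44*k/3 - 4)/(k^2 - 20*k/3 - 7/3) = (-3*k^3 + 25*k^2 - 44*k + 12)/(-3*k^2 + 20*k + 7)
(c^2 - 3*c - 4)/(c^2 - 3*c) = (c^2 - 3*c - 4)/(c*(c - 3))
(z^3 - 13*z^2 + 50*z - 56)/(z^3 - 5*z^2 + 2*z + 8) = (z - 7)/(z + 1)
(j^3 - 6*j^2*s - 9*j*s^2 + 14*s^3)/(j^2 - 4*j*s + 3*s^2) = (-j^2 + 5*j*s + 14*s^2)/(-j + 3*s)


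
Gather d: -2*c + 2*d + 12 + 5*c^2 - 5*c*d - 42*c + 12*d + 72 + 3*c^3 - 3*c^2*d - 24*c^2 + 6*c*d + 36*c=3*c^3 - 19*c^2 - 8*c + d*(-3*c^2 + c + 14) + 84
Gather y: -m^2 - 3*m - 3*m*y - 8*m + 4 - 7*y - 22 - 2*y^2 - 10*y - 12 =-m^2 - 11*m - 2*y^2 + y*(-3*m - 17) - 30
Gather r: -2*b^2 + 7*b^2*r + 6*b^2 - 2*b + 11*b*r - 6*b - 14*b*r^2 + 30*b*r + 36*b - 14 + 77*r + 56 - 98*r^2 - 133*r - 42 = 4*b^2 + 28*b + r^2*(-14*b - 98) + r*(7*b^2 + 41*b - 56)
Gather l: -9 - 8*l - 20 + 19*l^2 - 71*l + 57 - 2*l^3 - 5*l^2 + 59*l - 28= -2*l^3 + 14*l^2 - 20*l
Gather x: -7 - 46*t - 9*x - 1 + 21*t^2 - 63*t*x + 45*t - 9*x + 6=21*t^2 - t + x*(-63*t - 18) - 2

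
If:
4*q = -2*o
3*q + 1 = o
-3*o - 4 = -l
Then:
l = 26/5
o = 2/5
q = -1/5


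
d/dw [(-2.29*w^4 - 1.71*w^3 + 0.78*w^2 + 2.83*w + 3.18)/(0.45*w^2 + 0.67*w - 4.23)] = (-2.061*w^5 - 5.3724*w^4 + 36.4554*w^3 + 20.949*w^2 - 9.4608*w - 14.1015)/(0.2025*w^4 + 0.603*w^3 - 3.3581*w^2 - 5.6682*w + 17.8929)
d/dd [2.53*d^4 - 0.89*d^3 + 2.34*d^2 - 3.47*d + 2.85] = 10.12*d^3 - 2.67*d^2 + 4.68*d - 3.47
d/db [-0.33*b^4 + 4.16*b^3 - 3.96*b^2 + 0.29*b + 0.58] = -1.32*b^3 + 12.48*b^2 - 7.92*b + 0.29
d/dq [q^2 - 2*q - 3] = 2*q - 2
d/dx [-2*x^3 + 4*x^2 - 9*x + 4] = -6*x^2 + 8*x - 9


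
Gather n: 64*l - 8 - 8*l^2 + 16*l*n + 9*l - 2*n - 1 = -8*l^2 + 73*l + n*(16*l - 2) - 9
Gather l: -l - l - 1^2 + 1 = -2*l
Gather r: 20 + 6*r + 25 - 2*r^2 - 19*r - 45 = -2*r^2 - 13*r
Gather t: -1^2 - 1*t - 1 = -t - 2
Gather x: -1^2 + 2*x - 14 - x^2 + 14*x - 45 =-x^2 + 16*x - 60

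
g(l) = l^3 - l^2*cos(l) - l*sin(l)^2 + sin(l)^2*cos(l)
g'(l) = l^2*sin(l) + 3*l^2 - 2*l*sin(l)*cos(l) - 2*l*cos(l) - sin(l)^3 - sin(l)^2 + 2*sin(l)*cos(l)^2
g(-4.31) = -69.47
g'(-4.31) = 65.00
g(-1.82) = -3.73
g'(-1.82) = 6.55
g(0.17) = -0.00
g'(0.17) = -0.00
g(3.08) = 38.67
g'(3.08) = 35.69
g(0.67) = -0.01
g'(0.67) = 0.06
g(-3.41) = -28.27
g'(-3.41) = 30.05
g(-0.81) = -0.20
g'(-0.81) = 0.97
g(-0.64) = -0.08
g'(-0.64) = 0.49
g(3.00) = 35.83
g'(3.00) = 35.30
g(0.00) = 0.00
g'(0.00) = 0.00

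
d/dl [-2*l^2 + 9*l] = 9 - 4*l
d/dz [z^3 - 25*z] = 3*z^2 - 25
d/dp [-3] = 0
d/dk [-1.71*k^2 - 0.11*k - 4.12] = -3.42*k - 0.11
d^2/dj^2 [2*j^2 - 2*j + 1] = 4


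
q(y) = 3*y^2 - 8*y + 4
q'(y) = 6*y - 8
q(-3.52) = 69.33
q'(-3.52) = -29.12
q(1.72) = -0.88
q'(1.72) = 2.32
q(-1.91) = 30.22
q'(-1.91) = -19.46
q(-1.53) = 23.26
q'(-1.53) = -17.18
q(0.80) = -0.48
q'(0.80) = -3.20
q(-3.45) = 67.31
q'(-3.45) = -28.70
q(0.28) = 2.00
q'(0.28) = -6.32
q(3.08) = 7.82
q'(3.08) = 10.48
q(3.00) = 7.00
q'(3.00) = 10.00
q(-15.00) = 799.00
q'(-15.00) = -98.00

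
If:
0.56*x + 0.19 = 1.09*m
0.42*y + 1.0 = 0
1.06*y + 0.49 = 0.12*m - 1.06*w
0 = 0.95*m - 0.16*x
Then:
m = -0.09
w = 1.91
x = -0.50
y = -2.38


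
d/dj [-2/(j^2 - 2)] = 4*j/(j^2 - 2)^2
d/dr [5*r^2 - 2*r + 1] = 10*r - 2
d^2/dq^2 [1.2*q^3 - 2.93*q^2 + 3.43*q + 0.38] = 7.2*q - 5.86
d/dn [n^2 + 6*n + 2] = 2*n + 6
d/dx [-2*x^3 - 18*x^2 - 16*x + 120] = -6*x^2 - 36*x - 16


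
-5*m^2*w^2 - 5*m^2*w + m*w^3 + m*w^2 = w*(-5*m + w)*(m*w + m)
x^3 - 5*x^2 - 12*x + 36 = (x - 6)*(x - 2)*(x + 3)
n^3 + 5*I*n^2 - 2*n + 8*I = (n - I)*(n + 2*I)*(n + 4*I)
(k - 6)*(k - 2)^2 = k^3 - 10*k^2 + 28*k - 24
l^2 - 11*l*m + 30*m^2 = (l - 6*m)*(l - 5*m)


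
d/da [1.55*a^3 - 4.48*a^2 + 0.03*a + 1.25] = 4.65*a^2 - 8.96*a + 0.03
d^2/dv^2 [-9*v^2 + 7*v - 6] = -18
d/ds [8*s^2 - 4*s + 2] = 16*s - 4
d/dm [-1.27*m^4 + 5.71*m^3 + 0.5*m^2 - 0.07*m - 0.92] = -5.08*m^3 + 17.13*m^2 + 1.0*m - 0.07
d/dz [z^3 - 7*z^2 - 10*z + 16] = 3*z^2 - 14*z - 10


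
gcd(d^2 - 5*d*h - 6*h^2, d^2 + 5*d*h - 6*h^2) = 1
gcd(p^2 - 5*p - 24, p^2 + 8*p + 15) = p + 3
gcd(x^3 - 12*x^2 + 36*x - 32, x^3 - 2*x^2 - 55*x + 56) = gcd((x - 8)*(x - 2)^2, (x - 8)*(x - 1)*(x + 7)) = x - 8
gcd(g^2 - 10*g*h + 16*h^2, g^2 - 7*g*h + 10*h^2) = g - 2*h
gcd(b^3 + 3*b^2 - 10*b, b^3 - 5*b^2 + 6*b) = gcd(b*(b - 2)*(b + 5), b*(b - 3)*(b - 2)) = b^2 - 2*b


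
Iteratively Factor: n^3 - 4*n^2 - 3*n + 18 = (n - 3)*(n^2 - n - 6) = (n - 3)*(n + 2)*(n - 3)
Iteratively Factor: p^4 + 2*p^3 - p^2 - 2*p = (p - 1)*(p^3 + 3*p^2 + 2*p) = (p - 1)*(p + 1)*(p^2 + 2*p) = (p - 1)*(p + 1)*(p + 2)*(p)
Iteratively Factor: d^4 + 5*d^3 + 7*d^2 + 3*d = (d + 1)*(d^3 + 4*d^2 + 3*d) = (d + 1)^2*(d^2 + 3*d) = (d + 1)^2*(d + 3)*(d)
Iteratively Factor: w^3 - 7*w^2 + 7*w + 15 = (w - 5)*(w^2 - 2*w - 3) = (w - 5)*(w - 3)*(w + 1)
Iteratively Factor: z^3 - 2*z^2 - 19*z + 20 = (z - 1)*(z^2 - z - 20) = (z - 1)*(z + 4)*(z - 5)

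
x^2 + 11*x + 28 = (x + 4)*(x + 7)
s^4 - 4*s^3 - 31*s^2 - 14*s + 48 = (s - 8)*(s - 1)*(s + 2)*(s + 3)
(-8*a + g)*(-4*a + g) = 32*a^2 - 12*a*g + g^2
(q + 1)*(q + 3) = q^2 + 4*q + 3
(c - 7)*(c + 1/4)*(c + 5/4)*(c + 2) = c^4 - 7*c^3/2 - 339*c^2/16 - 361*c/16 - 35/8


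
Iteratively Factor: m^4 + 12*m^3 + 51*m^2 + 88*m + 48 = (m + 1)*(m^3 + 11*m^2 + 40*m + 48) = (m + 1)*(m + 4)*(m^2 + 7*m + 12) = (m + 1)*(m + 4)^2*(m + 3)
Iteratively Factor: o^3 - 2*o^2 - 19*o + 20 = (o - 1)*(o^2 - o - 20) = (o - 5)*(o - 1)*(o + 4)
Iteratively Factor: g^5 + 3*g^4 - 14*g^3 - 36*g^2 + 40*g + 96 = (g - 2)*(g^4 + 5*g^3 - 4*g^2 - 44*g - 48) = (g - 2)*(g + 4)*(g^3 + g^2 - 8*g - 12) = (g - 3)*(g - 2)*(g + 4)*(g^2 + 4*g + 4) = (g - 3)*(g - 2)*(g + 2)*(g + 4)*(g + 2)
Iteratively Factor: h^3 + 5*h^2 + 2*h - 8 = (h + 2)*(h^2 + 3*h - 4) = (h - 1)*(h + 2)*(h + 4)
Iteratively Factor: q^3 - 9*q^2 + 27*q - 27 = (q - 3)*(q^2 - 6*q + 9) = (q - 3)^2*(q - 3)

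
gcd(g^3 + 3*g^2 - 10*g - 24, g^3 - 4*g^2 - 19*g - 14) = g + 2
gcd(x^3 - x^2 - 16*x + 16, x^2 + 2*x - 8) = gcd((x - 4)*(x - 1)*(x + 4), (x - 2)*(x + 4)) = x + 4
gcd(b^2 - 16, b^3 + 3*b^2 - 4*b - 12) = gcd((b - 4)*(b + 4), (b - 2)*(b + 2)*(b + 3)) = 1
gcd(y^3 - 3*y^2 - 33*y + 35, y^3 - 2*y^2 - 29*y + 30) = y^2 + 4*y - 5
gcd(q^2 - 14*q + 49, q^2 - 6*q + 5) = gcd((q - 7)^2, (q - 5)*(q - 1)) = 1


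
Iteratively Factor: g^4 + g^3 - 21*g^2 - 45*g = (g)*(g^3 + g^2 - 21*g - 45) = g*(g - 5)*(g^2 + 6*g + 9) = g*(g - 5)*(g + 3)*(g + 3)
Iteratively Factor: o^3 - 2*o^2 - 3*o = (o + 1)*(o^2 - 3*o) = o*(o + 1)*(o - 3)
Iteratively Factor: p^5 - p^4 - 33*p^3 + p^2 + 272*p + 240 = (p - 4)*(p^4 + 3*p^3 - 21*p^2 - 83*p - 60) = (p - 5)*(p - 4)*(p^3 + 8*p^2 + 19*p + 12) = (p - 5)*(p - 4)*(p + 1)*(p^2 + 7*p + 12) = (p - 5)*(p - 4)*(p + 1)*(p + 3)*(p + 4)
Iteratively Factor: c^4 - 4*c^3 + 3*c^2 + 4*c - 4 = (c + 1)*(c^3 - 5*c^2 + 8*c - 4) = (c - 1)*(c + 1)*(c^2 - 4*c + 4) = (c - 2)*(c - 1)*(c + 1)*(c - 2)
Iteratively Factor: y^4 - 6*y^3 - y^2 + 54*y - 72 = (y - 2)*(y^3 - 4*y^2 - 9*y + 36) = (y - 2)*(y + 3)*(y^2 - 7*y + 12) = (y - 4)*(y - 2)*(y + 3)*(y - 3)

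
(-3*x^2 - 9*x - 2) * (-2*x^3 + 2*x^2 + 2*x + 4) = 6*x^5 + 12*x^4 - 20*x^3 - 34*x^2 - 40*x - 8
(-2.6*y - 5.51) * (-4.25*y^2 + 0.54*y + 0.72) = 11.05*y^3 + 22.0135*y^2 - 4.8474*y - 3.9672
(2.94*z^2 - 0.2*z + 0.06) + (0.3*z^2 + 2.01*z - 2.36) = 3.24*z^2 + 1.81*z - 2.3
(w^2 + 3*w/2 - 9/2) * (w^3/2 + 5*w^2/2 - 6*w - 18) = w^5/2 + 13*w^4/4 - 9*w^3/2 - 153*w^2/4 + 81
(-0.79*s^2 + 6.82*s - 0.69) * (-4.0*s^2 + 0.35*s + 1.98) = 3.16*s^4 - 27.5565*s^3 + 3.5828*s^2 + 13.2621*s - 1.3662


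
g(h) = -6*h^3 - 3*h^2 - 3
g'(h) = -18*h^2 - 6*h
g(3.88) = -398.63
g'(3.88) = -294.26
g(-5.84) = 1089.74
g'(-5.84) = -578.86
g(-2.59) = 81.12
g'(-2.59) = -105.21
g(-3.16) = 156.37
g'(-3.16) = -160.78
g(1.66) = -38.71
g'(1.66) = -59.56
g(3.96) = -422.64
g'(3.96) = -306.03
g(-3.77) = 275.86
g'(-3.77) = -233.21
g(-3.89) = 304.79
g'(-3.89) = -249.04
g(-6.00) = 1185.00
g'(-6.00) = -612.00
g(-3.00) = 132.00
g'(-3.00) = -144.00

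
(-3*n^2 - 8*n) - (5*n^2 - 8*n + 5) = -8*n^2 - 5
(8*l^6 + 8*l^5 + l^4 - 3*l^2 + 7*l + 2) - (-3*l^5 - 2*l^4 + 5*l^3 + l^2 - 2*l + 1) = 8*l^6 + 11*l^5 + 3*l^4 - 5*l^3 - 4*l^2 + 9*l + 1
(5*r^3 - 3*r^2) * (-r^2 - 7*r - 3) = -5*r^5 - 32*r^4 + 6*r^3 + 9*r^2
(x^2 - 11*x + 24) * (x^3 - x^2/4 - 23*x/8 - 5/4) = x^5 - 45*x^4/4 + 191*x^3/8 + 195*x^2/8 - 221*x/4 - 30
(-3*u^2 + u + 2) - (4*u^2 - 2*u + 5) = -7*u^2 + 3*u - 3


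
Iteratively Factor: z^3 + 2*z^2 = (z)*(z^2 + 2*z) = z^2*(z + 2)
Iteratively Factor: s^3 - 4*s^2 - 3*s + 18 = (s - 3)*(s^2 - s - 6) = (s - 3)*(s + 2)*(s - 3)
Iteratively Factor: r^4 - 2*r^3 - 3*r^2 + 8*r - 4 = (r - 1)*(r^3 - r^2 - 4*r + 4) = (r - 1)*(r + 2)*(r^2 - 3*r + 2) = (r - 2)*(r - 1)*(r + 2)*(r - 1)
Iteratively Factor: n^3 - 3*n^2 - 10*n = (n - 5)*(n^2 + 2*n) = n*(n - 5)*(n + 2)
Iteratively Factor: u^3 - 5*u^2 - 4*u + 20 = (u - 2)*(u^2 - 3*u - 10) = (u - 2)*(u + 2)*(u - 5)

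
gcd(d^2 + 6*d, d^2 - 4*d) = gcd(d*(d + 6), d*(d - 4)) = d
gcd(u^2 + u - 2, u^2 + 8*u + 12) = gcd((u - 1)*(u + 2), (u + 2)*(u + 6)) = u + 2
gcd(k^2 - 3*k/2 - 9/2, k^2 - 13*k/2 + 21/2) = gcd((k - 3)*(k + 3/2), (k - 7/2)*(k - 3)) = k - 3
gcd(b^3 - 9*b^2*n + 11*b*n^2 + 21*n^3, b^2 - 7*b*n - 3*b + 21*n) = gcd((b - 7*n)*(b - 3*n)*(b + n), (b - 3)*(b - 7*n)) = b - 7*n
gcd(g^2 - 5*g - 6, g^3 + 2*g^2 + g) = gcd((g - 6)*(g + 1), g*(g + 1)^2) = g + 1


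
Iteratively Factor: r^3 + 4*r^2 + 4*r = (r + 2)*(r^2 + 2*r) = r*(r + 2)*(r + 2)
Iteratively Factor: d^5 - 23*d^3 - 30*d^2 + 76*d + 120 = (d + 2)*(d^4 - 2*d^3 - 19*d^2 + 8*d + 60) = (d - 2)*(d + 2)*(d^3 - 19*d - 30) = (d - 2)*(d + 2)*(d + 3)*(d^2 - 3*d - 10) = (d - 5)*(d - 2)*(d + 2)*(d + 3)*(d + 2)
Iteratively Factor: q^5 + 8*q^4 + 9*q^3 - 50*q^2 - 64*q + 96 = (q - 1)*(q^4 + 9*q^3 + 18*q^2 - 32*q - 96) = (q - 1)*(q + 3)*(q^3 + 6*q^2 - 32) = (q - 2)*(q - 1)*(q + 3)*(q^2 + 8*q + 16) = (q - 2)*(q - 1)*(q + 3)*(q + 4)*(q + 4)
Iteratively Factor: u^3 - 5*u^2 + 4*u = (u)*(u^2 - 5*u + 4) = u*(u - 4)*(u - 1)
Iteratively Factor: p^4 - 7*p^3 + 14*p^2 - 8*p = (p - 2)*(p^3 - 5*p^2 + 4*p) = (p - 4)*(p - 2)*(p^2 - p) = (p - 4)*(p - 2)*(p - 1)*(p)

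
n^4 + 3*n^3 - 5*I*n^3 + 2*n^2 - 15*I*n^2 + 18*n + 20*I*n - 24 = (n - 1)*(n + 4)*(n - 6*I)*(n + I)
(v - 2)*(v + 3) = v^2 + v - 6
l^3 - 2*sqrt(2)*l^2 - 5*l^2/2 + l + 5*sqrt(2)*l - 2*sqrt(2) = (l - 2)*(l - 1/2)*(l - 2*sqrt(2))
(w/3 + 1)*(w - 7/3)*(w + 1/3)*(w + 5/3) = w^4/3 + 8*w^3/9 - 46*w^2/27 - 368*w/81 - 35/27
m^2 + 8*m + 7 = (m + 1)*(m + 7)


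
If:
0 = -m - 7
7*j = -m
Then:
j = 1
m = -7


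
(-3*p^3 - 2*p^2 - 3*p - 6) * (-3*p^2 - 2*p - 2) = 9*p^5 + 12*p^4 + 19*p^3 + 28*p^2 + 18*p + 12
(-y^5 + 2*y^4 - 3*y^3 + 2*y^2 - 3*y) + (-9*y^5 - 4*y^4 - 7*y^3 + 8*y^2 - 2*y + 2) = -10*y^5 - 2*y^4 - 10*y^3 + 10*y^2 - 5*y + 2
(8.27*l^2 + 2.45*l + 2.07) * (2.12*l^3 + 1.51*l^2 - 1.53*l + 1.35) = 17.5324*l^5 + 17.6817*l^4 - 4.5652*l^3 + 10.5417*l^2 + 0.140400000000001*l + 2.7945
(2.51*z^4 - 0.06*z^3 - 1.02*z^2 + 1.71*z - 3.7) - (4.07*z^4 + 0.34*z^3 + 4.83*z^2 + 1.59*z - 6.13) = -1.56*z^4 - 0.4*z^3 - 5.85*z^2 + 0.12*z + 2.43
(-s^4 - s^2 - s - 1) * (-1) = s^4 + s^2 + s + 1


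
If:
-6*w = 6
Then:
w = -1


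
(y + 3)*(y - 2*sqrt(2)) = y^2 - 2*sqrt(2)*y + 3*y - 6*sqrt(2)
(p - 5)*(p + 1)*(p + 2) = p^3 - 2*p^2 - 13*p - 10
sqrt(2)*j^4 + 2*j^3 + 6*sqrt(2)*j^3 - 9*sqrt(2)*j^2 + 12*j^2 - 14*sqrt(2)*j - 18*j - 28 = (j - 2)*(j + 7)*(j + sqrt(2))*(sqrt(2)*j + sqrt(2))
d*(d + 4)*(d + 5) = d^3 + 9*d^2 + 20*d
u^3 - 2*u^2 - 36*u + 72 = (u - 6)*(u - 2)*(u + 6)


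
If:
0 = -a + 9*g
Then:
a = 9*g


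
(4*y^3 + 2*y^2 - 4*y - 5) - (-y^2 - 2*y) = 4*y^3 + 3*y^2 - 2*y - 5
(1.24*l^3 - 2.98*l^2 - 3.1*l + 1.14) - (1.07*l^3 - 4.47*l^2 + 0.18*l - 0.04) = 0.17*l^3 + 1.49*l^2 - 3.28*l + 1.18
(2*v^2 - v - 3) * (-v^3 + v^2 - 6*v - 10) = -2*v^5 + 3*v^4 - 10*v^3 - 17*v^2 + 28*v + 30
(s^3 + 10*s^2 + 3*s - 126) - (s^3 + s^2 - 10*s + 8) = 9*s^2 + 13*s - 134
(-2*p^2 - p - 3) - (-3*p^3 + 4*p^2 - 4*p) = 3*p^3 - 6*p^2 + 3*p - 3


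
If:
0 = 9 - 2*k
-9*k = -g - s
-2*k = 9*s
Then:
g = 83/2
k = 9/2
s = -1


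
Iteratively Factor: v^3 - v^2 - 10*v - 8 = (v + 2)*(v^2 - 3*v - 4) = (v - 4)*(v + 2)*(v + 1)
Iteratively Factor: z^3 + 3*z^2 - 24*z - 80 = (z + 4)*(z^2 - z - 20) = (z + 4)^2*(z - 5)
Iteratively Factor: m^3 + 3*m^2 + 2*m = (m + 2)*(m^2 + m) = m*(m + 2)*(m + 1)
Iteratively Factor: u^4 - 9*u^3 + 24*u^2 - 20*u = (u - 2)*(u^3 - 7*u^2 + 10*u) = (u - 5)*(u - 2)*(u^2 - 2*u) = u*(u - 5)*(u - 2)*(u - 2)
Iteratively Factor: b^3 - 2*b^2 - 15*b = (b + 3)*(b^2 - 5*b) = b*(b + 3)*(b - 5)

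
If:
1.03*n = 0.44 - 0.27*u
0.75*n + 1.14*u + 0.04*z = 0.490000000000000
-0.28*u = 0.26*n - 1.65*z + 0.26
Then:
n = 0.38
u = 0.17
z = 0.25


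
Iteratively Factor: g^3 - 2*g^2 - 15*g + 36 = (g - 3)*(g^2 + g - 12) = (g - 3)*(g + 4)*(g - 3)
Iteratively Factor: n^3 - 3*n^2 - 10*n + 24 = (n - 4)*(n^2 + n - 6) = (n - 4)*(n + 3)*(n - 2)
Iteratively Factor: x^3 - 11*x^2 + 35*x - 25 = (x - 1)*(x^2 - 10*x + 25) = (x - 5)*(x - 1)*(x - 5)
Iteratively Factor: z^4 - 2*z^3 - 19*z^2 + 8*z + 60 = (z - 5)*(z^3 + 3*z^2 - 4*z - 12) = (z - 5)*(z + 2)*(z^2 + z - 6) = (z - 5)*(z - 2)*(z + 2)*(z + 3)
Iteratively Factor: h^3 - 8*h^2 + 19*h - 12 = (h - 1)*(h^2 - 7*h + 12) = (h - 4)*(h - 1)*(h - 3)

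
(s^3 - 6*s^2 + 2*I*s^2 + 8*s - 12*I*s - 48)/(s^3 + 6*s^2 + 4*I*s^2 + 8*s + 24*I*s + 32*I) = (s^2 - 2*s*(3 + I) + 12*I)/(s^2 + 6*s + 8)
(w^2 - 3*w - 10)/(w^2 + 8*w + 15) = (w^2 - 3*w - 10)/(w^2 + 8*w + 15)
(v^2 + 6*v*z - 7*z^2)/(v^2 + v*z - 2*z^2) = (v + 7*z)/(v + 2*z)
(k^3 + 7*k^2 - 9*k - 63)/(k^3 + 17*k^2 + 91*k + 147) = (k - 3)/(k + 7)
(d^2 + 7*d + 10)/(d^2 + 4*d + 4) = (d + 5)/(d + 2)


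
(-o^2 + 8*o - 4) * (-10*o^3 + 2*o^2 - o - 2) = 10*o^5 - 82*o^4 + 57*o^3 - 14*o^2 - 12*o + 8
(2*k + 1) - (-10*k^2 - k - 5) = 10*k^2 + 3*k + 6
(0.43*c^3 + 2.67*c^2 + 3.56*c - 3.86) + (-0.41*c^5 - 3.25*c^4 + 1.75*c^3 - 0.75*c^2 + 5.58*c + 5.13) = -0.41*c^5 - 3.25*c^4 + 2.18*c^3 + 1.92*c^2 + 9.14*c + 1.27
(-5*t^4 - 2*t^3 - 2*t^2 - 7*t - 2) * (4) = -20*t^4 - 8*t^3 - 8*t^2 - 28*t - 8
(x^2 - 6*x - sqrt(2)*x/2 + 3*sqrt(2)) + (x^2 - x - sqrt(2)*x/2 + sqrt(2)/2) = 2*x^2 - 7*x - sqrt(2)*x + 7*sqrt(2)/2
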